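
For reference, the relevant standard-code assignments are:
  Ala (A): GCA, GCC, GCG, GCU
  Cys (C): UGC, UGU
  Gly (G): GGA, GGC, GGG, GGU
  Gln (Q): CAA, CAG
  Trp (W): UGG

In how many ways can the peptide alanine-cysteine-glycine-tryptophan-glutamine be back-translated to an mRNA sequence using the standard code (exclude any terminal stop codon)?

Ala: 4 codons.
Cys: 2 codons.
Gly: 4 codons.
Trp: 1 codon.
Gln: 2 codons.
4 × 2 × 4 × 1 × 2 = 64.

64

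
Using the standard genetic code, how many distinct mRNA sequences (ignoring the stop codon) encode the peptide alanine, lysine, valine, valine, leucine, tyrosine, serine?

9216

Ala: 4 codons.
Lys: 2 codons.
Val: 4 codons.
Val: 4 codons.
Leu: 6 codons.
Tyr: 2 codons.
Ser: 6 codons.
4 × 2 × 4 × 4 × 6 × 2 × 6 = 9216.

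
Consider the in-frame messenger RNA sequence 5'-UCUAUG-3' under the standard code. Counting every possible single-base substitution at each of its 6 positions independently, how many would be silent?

Codon 1 (UCU, Ser): 3 synonymous substitutions.
Codon 2 (AUG, Met): 0 synonymous substitutions.
Total: 3 + 0 = 3.

3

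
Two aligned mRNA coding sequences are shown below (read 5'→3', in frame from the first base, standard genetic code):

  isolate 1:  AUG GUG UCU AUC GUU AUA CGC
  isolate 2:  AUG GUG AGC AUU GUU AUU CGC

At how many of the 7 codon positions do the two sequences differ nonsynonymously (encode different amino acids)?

0

Codon 1: AUG Met / AUG Met — identical.
Codon 2: GUG Val / GUG Val — identical.
Codon 3: UCU Ser / AGC Ser — synonymous.
Codon 4: AUC Ile / AUU Ile — synonymous.
Codon 5: GUU Val / GUU Val — identical.
Codon 6: AUA Ile / AUU Ile — synonymous.
Codon 7: CGC Arg / CGC Arg — identical.
Nonsynonymous differences: 0.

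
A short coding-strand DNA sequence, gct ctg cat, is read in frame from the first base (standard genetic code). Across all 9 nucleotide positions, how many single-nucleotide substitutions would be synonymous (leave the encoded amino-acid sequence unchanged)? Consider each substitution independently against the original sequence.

Codon 1 (GCT, Ala): 3 synonymous substitutions.
Codon 2 (CTG, Leu): 4 synonymous substitutions.
Codon 3 (CAT, His): 1 synonymous substitution.
Total: 3 + 4 + 1 = 8.

8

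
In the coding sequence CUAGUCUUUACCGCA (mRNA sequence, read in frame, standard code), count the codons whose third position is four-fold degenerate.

4

Codon 1 CUA (Leu): third position 4-fold.
Codon 2 GUC (Val): third position 4-fold.
Codon 3 UUU (Phe): third position 2-fold.
Codon 4 ACC (Thr): third position 4-fold.
Codon 5 GCA (Ala): third position 4-fold.
Four-fold degenerate third positions: 4.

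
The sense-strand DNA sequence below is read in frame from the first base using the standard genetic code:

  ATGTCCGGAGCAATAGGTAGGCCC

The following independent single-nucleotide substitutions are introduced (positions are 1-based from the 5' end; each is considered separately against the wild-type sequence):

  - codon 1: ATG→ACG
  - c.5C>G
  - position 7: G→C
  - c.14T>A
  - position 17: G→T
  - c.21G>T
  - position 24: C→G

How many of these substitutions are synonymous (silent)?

Codon 1: ATG (Met) → ACG (Thr) — missense.
Codon 2: TCC (Ser) → TGC (Cys) — missense.
Codon 3: GGA (Gly) → CGA (Arg) — missense.
Codon 5: ATA (Ile) → AAA (Lys) — missense.
Codon 6: GGT (Gly) → GTT (Val) — missense.
Codon 7: AGG (Arg) → AGT (Ser) — missense.
Codon 8: CCC (Pro) → CCG (Pro) — synonymous.
Synonymous: 1 of 7.

1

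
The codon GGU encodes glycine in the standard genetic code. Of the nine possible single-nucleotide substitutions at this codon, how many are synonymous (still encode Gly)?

Position 1: none → 0 synonymous.
Position 2: none → 0 synonymous.
Position 3: GGC, GGA, GGG → 3 synonymous.
Total: 0 + 0 + 3 = 3.

3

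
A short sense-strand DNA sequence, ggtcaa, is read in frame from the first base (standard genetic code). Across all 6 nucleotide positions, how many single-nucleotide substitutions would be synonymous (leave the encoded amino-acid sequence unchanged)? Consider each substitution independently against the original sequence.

Codon 1 (GGT, Gly): 3 synonymous substitutions.
Codon 2 (CAA, Gln): 1 synonymous substitution.
Total: 3 + 1 = 4.

4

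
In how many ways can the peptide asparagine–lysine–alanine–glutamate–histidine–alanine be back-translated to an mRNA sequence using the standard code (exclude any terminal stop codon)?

256

Asn: 2 codons.
Lys: 2 codons.
Ala: 4 codons.
Glu: 2 codons.
His: 2 codons.
Ala: 4 codons.
2 × 2 × 4 × 2 × 2 × 4 = 256.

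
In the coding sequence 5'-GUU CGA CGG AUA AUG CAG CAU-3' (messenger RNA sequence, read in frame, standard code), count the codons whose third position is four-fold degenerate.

3

Codon 1 GUU (Val): third position 4-fold.
Codon 2 CGA (Arg): third position 4-fold.
Codon 3 CGG (Arg): third position 4-fold.
Codon 4 AUA (Ile): third position 3-fold.
Codon 5 AUG (Met): third position 1-fold.
Codon 6 CAG (Gln): third position 2-fold.
Codon 7 CAU (His): third position 2-fold.
Four-fold degenerate third positions: 3.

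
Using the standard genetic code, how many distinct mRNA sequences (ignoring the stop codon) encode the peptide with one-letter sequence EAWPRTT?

Glu: 2 codons.
Ala: 4 codons.
Trp: 1 codon.
Pro: 4 codons.
Arg: 6 codons.
Thr: 4 codons.
Thr: 4 codons.
2 × 4 × 1 × 4 × 6 × 4 × 4 = 3072.

3072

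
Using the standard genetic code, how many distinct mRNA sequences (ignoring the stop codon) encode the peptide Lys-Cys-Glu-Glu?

16

Lys: 2 codons.
Cys: 2 codons.
Glu: 2 codons.
Glu: 2 codons.
2 × 2 × 2 × 2 = 16.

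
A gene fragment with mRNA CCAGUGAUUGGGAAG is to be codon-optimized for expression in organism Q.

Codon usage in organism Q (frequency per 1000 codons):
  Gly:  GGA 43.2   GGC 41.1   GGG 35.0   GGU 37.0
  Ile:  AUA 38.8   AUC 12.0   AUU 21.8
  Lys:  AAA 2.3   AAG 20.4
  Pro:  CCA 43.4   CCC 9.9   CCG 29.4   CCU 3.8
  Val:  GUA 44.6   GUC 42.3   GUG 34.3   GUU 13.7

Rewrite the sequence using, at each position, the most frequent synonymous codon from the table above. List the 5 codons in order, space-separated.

CCA GUA AUA GGA AAG

Codon 1 (Pro): best is CCA at 43.4.
Codon 2 (Val): best is GUA at 44.6.
Codon 3 (Ile): best is AUA at 38.8.
Codon 4 (Gly): best is GGA at 43.2.
Codon 5 (Lys): best is AAG at 20.4.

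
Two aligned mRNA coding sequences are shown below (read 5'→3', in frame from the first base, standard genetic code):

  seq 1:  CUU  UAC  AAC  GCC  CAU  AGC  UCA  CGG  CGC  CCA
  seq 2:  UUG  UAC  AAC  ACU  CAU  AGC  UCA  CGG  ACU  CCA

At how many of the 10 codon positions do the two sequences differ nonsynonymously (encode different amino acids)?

Codon 1: CUU Leu / UUG Leu — synonymous.
Codon 2: UAC Tyr / UAC Tyr — identical.
Codon 3: AAC Asn / AAC Asn — identical.
Codon 4: GCC Ala / ACU Thr — nonsynonymous.
Codon 5: CAU His / CAU His — identical.
Codon 6: AGC Ser / AGC Ser — identical.
Codon 7: UCA Ser / UCA Ser — identical.
Codon 8: CGG Arg / CGG Arg — identical.
Codon 9: CGC Arg / ACU Thr — nonsynonymous.
Codon 10: CCA Pro / CCA Pro — identical.
Nonsynonymous differences: 2.

2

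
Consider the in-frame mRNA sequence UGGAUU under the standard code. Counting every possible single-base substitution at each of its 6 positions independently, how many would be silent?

Codon 1 (UGG, Trp): 0 synonymous substitutions.
Codon 2 (AUU, Ile): 2 synonymous substitutions.
Total: 0 + 2 = 2.

2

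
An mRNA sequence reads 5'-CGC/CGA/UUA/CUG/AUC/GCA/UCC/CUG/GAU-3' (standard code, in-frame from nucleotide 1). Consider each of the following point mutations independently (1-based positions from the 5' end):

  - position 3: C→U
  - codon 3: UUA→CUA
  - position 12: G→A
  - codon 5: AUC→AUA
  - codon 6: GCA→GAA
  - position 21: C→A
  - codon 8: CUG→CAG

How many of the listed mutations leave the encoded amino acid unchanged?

Codon 1: CGC (Arg) → CGU (Arg) — synonymous.
Codon 3: UUA (Leu) → CUA (Leu) — synonymous.
Codon 4: CUG (Leu) → CUA (Leu) — synonymous.
Codon 5: AUC (Ile) → AUA (Ile) — synonymous.
Codon 6: GCA (Ala) → GAA (Glu) — missense.
Codon 7: UCC (Ser) → UCA (Ser) — synonymous.
Codon 8: CUG (Leu) → CAG (Gln) — missense.
Synonymous: 5 of 7.

5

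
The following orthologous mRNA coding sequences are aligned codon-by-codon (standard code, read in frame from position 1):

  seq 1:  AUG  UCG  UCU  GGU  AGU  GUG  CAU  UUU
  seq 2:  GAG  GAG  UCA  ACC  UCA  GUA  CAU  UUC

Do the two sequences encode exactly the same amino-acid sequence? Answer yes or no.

Codon 1: AUG Met / GAG Glu — nonsynonymous.
Codon 2: UCG Ser / GAG Glu — nonsynonymous.
Codon 3: UCU Ser / UCA Ser — synonymous.
Codon 4: GGU Gly / ACC Thr — nonsynonymous.
Codon 5: AGU Ser / UCA Ser — synonymous.
Codon 6: GUG Val / GUA Val — synonymous.
Codon 7: CAU His / CAU His — identical.
Codon 8: UUU Phe / UUC Phe — synonymous.
Nonsynonymous differences: 3 → different protein.

no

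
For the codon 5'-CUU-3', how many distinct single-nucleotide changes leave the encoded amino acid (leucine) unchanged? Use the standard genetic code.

Position 1: none → 0 synonymous.
Position 2: none → 0 synonymous.
Position 3: CUC, CUA, CUG → 3 synonymous.
Total: 0 + 0 + 3 = 3.

3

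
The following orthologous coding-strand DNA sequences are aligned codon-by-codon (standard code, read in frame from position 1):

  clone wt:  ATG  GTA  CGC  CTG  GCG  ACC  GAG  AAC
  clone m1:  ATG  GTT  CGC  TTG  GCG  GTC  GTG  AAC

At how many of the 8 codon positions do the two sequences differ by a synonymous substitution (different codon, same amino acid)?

Codon 1: ATG Met / ATG Met — identical.
Codon 2: GTA Val / GTT Val — synonymous.
Codon 3: CGC Arg / CGC Arg — identical.
Codon 4: CTG Leu / TTG Leu — synonymous.
Codon 5: GCG Ala / GCG Ala — identical.
Codon 6: ACC Thr / GTC Val — nonsynonymous.
Codon 7: GAG Glu / GTG Val — nonsynonymous.
Codon 8: AAC Asn / AAC Asn — identical.
Synonymous differences: 2.

2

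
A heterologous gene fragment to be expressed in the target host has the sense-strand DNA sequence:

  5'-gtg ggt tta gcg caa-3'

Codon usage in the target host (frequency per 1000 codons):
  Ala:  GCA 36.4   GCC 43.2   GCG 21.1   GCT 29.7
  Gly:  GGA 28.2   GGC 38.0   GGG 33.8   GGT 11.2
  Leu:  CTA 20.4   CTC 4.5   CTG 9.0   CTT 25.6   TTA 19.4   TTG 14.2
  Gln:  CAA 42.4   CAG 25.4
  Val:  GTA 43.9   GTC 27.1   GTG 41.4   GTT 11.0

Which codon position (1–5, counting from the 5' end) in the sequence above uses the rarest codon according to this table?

Codon 1 GTG (Val): 41.4 per 1000.
Codon 2 GGT (Gly): 11.2 per 1000.
Codon 3 TTA (Leu): 19.4 per 1000.
Codon 4 GCG (Ala): 21.1 per 1000.
Codon 5 CAA (Gln): 42.4 per 1000.
Lowest frequency is 11.2 at codon 2.

2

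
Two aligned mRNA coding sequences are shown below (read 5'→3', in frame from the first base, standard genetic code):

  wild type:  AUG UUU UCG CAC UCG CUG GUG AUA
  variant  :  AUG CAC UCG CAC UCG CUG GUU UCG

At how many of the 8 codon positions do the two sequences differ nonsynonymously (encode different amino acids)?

Codon 1: AUG Met / AUG Met — identical.
Codon 2: UUU Phe / CAC His — nonsynonymous.
Codon 3: UCG Ser / UCG Ser — identical.
Codon 4: CAC His / CAC His — identical.
Codon 5: UCG Ser / UCG Ser — identical.
Codon 6: CUG Leu / CUG Leu — identical.
Codon 7: GUG Val / GUU Val — synonymous.
Codon 8: AUA Ile / UCG Ser — nonsynonymous.
Nonsynonymous differences: 2.

2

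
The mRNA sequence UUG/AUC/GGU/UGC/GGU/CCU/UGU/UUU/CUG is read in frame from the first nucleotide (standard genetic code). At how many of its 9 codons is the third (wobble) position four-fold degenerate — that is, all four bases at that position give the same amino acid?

4

Codon 1 UUG (Leu): third position 2-fold.
Codon 2 AUC (Ile): third position 3-fold.
Codon 3 GGU (Gly): third position 4-fold.
Codon 4 UGC (Cys): third position 2-fold.
Codon 5 GGU (Gly): third position 4-fold.
Codon 6 CCU (Pro): third position 4-fold.
Codon 7 UGU (Cys): third position 2-fold.
Codon 8 UUU (Phe): third position 2-fold.
Codon 9 CUG (Leu): third position 4-fold.
Four-fold degenerate third positions: 4.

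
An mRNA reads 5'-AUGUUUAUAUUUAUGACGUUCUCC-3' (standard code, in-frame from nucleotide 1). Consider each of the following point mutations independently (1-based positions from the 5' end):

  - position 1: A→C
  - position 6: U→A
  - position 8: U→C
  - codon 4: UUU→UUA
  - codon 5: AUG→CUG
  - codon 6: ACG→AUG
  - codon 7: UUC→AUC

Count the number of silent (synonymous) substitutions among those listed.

0

Codon 1: AUG (Met) → CUG (Leu) — missense.
Codon 2: UUU (Phe) → UUA (Leu) — missense.
Codon 3: AUA (Ile) → ACA (Thr) — missense.
Codon 4: UUU (Phe) → UUA (Leu) — missense.
Codon 5: AUG (Met) → CUG (Leu) — missense.
Codon 6: ACG (Thr) → AUG (Met) — missense.
Codon 7: UUC (Phe) → AUC (Ile) — missense.
Synonymous: 0 of 7.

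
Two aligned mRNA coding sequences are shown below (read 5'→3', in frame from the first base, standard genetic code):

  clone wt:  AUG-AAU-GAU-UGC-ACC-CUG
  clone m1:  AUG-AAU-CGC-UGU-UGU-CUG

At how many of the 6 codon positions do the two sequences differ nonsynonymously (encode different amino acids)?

Codon 1: AUG Met / AUG Met — identical.
Codon 2: AAU Asn / AAU Asn — identical.
Codon 3: GAU Asp / CGC Arg — nonsynonymous.
Codon 4: UGC Cys / UGU Cys — synonymous.
Codon 5: ACC Thr / UGU Cys — nonsynonymous.
Codon 6: CUG Leu / CUG Leu — identical.
Nonsynonymous differences: 2.

2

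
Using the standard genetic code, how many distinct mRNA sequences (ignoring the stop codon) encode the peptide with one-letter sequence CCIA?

Cys: 2 codons.
Cys: 2 codons.
Ile: 3 codons.
Ala: 4 codons.
2 × 2 × 3 × 4 = 48.

48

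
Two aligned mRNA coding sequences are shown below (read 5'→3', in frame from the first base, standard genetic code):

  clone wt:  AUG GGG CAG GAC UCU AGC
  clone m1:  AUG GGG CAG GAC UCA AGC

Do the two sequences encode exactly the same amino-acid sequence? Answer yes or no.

Codon 1: AUG Met / AUG Met — identical.
Codon 2: GGG Gly / GGG Gly — identical.
Codon 3: CAG Gln / CAG Gln — identical.
Codon 4: GAC Asp / GAC Asp — identical.
Codon 5: UCU Ser / UCA Ser — synonymous.
Codon 6: AGC Ser / AGC Ser — identical.
Nonsynonymous differences: 0 → same protein.

yes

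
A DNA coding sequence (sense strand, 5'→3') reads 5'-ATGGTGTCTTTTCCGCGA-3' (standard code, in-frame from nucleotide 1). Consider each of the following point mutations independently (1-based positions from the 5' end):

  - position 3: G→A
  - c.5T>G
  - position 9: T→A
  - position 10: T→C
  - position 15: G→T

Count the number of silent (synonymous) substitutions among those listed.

2

Codon 1: ATG (Met) → ATA (Ile) — missense.
Codon 2: GTG (Val) → GGG (Gly) — missense.
Codon 3: TCT (Ser) → TCA (Ser) — synonymous.
Codon 4: TTT (Phe) → CTT (Leu) — missense.
Codon 5: CCG (Pro) → CCT (Pro) — synonymous.
Synonymous: 2 of 5.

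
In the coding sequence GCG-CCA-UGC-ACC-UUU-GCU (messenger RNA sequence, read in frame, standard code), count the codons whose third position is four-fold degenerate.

4

Codon 1 GCG (Ala): third position 4-fold.
Codon 2 CCA (Pro): third position 4-fold.
Codon 3 UGC (Cys): third position 2-fold.
Codon 4 ACC (Thr): third position 4-fold.
Codon 5 UUU (Phe): third position 2-fold.
Codon 6 GCU (Ala): third position 4-fold.
Four-fold degenerate third positions: 4.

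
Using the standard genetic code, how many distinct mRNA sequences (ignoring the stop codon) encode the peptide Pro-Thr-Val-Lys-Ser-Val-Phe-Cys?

12288

Pro: 4 codons.
Thr: 4 codons.
Val: 4 codons.
Lys: 2 codons.
Ser: 6 codons.
Val: 4 codons.
Phe: 2 codons.
Cys: 2 codons.
4 × 4 × 4 × 2 × 6 × 4 × 2 × 2 = 12288.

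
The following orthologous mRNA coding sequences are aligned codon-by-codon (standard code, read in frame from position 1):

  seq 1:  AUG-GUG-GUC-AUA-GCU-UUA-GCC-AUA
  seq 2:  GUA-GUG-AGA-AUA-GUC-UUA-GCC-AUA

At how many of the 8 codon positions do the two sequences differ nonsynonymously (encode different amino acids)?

Codon 1: AUG Met / GUA Val — nonsynonymous.
Codon 2: GUG Val / GUG Val — identical.
Codon 3: GUC Val / AGA Arg — nonsynonymous.
Codon 4: AUA Ile / AUA Ile — identical.
Codon 5: GCU Ala / GUC Val — nonsynonymous.
Codon 6: UUA Leu / UUA Leu — identical.
Codon 7: GCC Ala / GCC Ala — identical.
Codon 8: AUA Ile / AUA Ile — identical.
Nonsynonymous differences: 3.

3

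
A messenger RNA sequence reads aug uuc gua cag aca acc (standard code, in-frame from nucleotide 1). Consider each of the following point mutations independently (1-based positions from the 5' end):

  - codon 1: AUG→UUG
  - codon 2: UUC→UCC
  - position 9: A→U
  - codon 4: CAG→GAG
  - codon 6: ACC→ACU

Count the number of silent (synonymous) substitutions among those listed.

Codon 1: AUG (Met) → UUG (Leu) — missense.
Codon 2: UUC (Phe) → UCC (Ser) — missense.
Codon 3: GUA (Val) → GUU (Val) — synonymous.
Codon 4: CAG (Gln) → GAG (Glu) — missense.
Codon 6: ACC (Thr) → ACU (Thr) — synonymous.
Synonymous: 2 of 5.

2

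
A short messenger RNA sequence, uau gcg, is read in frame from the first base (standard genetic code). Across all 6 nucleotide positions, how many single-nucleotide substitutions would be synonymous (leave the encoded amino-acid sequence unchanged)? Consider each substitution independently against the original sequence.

Codon 1 (UAU, Tyr): 1 synonymous substitution.
Codon 2 (GCG, Ala): 3 synonymous substitutions.
Total: 1 + 3 = 4.

4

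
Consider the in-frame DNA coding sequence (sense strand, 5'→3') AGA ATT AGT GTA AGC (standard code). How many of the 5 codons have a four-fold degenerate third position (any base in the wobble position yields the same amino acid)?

1

Codon 1 AGA (Arg): third position 2-fold.
Codon 2 ATT (Ile): third position 3-fold.
Codon 3 AGT (Ser): third position 2-fold.
Codon 4 GTA (Val): third position 4-fold.
Codon 5 AGC (Ser): third position 2-fold.
Four-fold degenerate third positions: 1.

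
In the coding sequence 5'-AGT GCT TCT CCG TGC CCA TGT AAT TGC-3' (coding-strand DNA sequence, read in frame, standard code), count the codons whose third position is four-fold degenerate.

4

Codon 1 AGT (Ser): third position 2-fold.
Codon 2 GCT (Ala): third position 4-fold.
Codon 3 TCT (Ser): third position 4-fold.
Codon 4 CCG (Pro): third position 4-fold.
Codon 5 TGC (Cys): third position 2-fold.
Codon 6 CCA (Pro): third position 4-fold.
Codon 7 TGT (Cys): third position 2-fold.
Codon 8 AAT (Asn): third position 2-fold.
Codon 9 TGC (Cys): third position 2-fold.
Four-fold degenerate third positions: 4.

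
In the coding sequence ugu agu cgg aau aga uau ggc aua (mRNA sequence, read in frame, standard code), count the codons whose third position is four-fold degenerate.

Codon 1 UGU (Cys): third position 2-fold.
Codon 2 AGU (Ser): third position 2-fold.
Codon 3 CGG (Arg): third position 4-fold.
Codon 4 AAU (Asn): third position 2-fold.
Codon 5 AGA (Arg): third position 2-fold.
Codon 6 UAU (Tyr): third position 2-fold.
Codon 7 GGC (Gly): third position 4-fold.
Codon 8 AUA (Ile): third position 3-fold.
Four-fold degenerate third positions: 2.

2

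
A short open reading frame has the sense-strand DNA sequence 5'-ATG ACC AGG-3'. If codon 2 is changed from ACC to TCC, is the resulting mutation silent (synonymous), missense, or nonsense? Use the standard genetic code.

Position 4 falls in codon 2: ACC → Thr.
After the substitution the codon is TCC → Ser.
Thr ≠ Ser, so this is a missense mutation.

missense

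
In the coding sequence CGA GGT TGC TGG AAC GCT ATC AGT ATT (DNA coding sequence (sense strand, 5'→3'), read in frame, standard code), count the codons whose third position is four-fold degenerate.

Codon 1 CGA (Arg): third position 4-fold.
Codon 2 GGT (Gly): third position 4-fold.
Codon 3 TGC (Cys): third position 2-fold.
Codon 4 TGG (Trp): third position 1-fold.
Codon 5 AAC (Asn): third position 2-fold.
Codon 6 GCT (Ala): third position 4-fold.
Codon 7 ATC (Ile): third position 3-fold.
Codon 8 AGT (Ser): third position 2-fold.
Codon 9 ATT (Ile): third position 3-fold.
Four-fold degenerate third positions: 3.

3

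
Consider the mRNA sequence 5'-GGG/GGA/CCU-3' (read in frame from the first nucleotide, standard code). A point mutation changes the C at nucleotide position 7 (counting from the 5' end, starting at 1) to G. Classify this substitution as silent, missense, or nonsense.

missense

Position 7 falls in codon 3: CCU → Pro.
After the substitution the codon is GCU → Ala.
Pro ≠ Ala, so this is a missense mutation.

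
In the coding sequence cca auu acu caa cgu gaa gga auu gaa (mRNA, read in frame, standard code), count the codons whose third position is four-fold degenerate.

4

Codon 1 CCA (Pro): third position 4-fold.
Codon 2 AUU (Ile): third position 3-fold.
Codon 3 ACU (Thr): third position 4-fold.
Codon 4 CAA (Gln): third position 2-fold.
Codon 5 CGU (Arg): third position 4-fold.
Codon 6 GAA (Glu): third position 2-fold.
Codon 7 GGA (Gly): third position 4-fold.
Codon 8 AUU (Ile): third position 3-fold.
Codon 9 GAA (Glu): third position 2-fold.
Four-fold degenerate third positions: 4.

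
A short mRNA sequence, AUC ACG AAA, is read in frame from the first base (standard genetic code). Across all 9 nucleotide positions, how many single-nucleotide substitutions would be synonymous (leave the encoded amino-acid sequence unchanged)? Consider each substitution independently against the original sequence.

6

Codon 1 (AUC, Ile): 2 synonymous substitutions.
Codon 2 (ACG, Thr): 3 synonymous substitutions.
Codon 3 (AAA, Lys): 1 synonymous substitution.
Total: 2 + 3 + 1 = 6.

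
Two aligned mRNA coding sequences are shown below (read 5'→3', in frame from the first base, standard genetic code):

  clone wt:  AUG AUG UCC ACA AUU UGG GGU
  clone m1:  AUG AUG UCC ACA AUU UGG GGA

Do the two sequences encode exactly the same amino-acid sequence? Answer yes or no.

yes

Codon 1: AUG Met / AUG Met — identical.
Codon 2: AUG Met / AUG Met — identical.
Codon 3: UCC Ser / UCC Ser — identical.
Codon 4: ACA Thr / ACA Thr — identical.
Codon 5: AUU Ile / AUU Ile — identical.
Codon 6: UGG Trp / UGG Trp — identical.
Codon 7: GGU Gly / GGA Gly — synonymous.
Nonsynonymous differences: 0 → same protein.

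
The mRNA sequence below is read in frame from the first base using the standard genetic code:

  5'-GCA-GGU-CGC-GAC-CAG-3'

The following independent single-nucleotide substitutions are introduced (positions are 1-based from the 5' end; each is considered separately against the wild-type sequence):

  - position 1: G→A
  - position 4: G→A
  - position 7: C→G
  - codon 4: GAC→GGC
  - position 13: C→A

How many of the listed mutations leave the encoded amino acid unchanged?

0

Codon 1: GCA (Ala) → ACA (Thr) — missense.
Codon 2: GGU (Gly) → AGU (Ser) — missense.
Codon 3: CGC (Arg) → GGC (Gly) — missense.
Codon 4: GAC (Asp) → GGC (Gly) — missense.
Codon 5: CAG (Gln) → AAG (Lys) — missense.
Synonymous: 0 of 5.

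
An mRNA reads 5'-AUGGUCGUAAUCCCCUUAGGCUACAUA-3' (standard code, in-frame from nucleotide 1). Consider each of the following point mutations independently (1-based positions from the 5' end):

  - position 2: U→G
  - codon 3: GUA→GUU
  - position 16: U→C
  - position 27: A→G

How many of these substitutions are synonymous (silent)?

Codon 1: AUG (Met) → AGG (Arg) — missense.
Codon 3: GUA (Val) → GUU (Val) — synonymous.
Codon 6: UUA (Leu) → CUA (Leu) — synonymous.
Codon 9: AUA (Ile) → AUG (Met) — missense.
Synonymous: 2 of 4.

2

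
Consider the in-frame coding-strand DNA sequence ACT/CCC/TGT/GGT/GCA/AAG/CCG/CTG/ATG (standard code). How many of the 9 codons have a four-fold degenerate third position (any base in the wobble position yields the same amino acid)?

Codon 1 ACT (Thr): third position 4-fold.
Codon 2 CCC (Pro): third position 4-fold.
Codon 3 TGT (Cys): third position 2-fold.
Codon 4 GGT (Gly): third position 4-fold.
Codon 5 GCA (Ala): third position 4-fold.
Codon 6 AAG (Lys): third position 2-fold.
Codon 7 CCG (Pro): third position 4-fold.
Codon 8 CTG (Leu): third position 4-fold.
Codon 9 ATG (Met): third position 1-fold.
Four-fold degenerate third positions: 6.

6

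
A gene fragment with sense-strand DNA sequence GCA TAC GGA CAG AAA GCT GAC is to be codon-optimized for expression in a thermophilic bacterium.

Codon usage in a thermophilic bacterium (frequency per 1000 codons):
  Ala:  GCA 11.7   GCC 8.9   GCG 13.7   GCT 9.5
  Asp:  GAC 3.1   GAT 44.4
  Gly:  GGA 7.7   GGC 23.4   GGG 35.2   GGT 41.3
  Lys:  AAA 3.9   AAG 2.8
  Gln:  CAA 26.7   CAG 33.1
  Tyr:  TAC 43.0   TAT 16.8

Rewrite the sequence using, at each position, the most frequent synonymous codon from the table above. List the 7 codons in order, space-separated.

GCG TAC GGT CAG AAA GCG GAT

Codon 1 (Ala): best is GCG at 13.7.
Codon 2 (Tyr): best is TAC at 43.0.
Codon 3 (Gly): best is GGT at 41.3.
Codon 4 (Gln): best is CAG at 33.1.
Codon 5 (Lys): best is AAA at 3.9.
Codon 6 (Ala): best is GCG at 13.7.
Codon 7 (Asp): best is GAT at 44.4.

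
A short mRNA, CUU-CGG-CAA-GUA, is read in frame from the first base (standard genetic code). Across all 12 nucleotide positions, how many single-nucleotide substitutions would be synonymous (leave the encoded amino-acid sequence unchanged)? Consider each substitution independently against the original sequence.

Codon 1 (CUU, Leu): 3 synonymous substitutions.
Codon 2 (CGG, Arg): 4 synonymous substitutions.
Codon 3 (CAA, Gln): 1 synonymous substitution.
Codon 4 (GUA, Val): 3 synonymous substitutions.
Total: 3 + 4 + 1 + 3 = 11.

11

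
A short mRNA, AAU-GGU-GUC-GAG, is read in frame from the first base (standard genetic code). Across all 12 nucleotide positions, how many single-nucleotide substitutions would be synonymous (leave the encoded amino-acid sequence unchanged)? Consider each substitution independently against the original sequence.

Codon 1 (AAU, Asn): 1 synonymous substitution.
Codon 2 (GGU, Gly): 3 synonymous substitutions.
Codon 3 (GUC, Val): 3 synonymous substitutions.
Codon 4 (GAG, Glu): 1 synonymous substitution.
Total: 1 + 3 + 3 + 1 = 8.

8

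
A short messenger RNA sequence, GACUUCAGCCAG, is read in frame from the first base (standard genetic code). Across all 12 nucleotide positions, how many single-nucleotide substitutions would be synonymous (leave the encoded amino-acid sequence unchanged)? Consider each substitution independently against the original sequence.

4

Codon 1 (GAC, Asp): 1 synonymous substitution.
Codon 2 (UUC, Phe): 1 synonymous substitution.
Codon 3 (AGC, Ser): 1 synonymous substitution.
Codon 4 (CAG, Gln): 1 synonymous substitution.
Total: 1 + 1 + 1 + 1 = 4.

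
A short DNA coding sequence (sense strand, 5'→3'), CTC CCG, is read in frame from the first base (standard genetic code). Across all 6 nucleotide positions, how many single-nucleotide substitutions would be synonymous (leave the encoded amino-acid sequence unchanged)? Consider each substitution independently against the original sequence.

6

Codon 1 (CTC, Leu): 3 synonymous substitutions.
Codon 2 (CCG, Pro): 3 synonymous substitutions.
Total: 3 + 3 = 6.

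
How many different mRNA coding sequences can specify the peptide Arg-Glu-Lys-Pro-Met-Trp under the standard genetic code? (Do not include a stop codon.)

96

Arg: 6 codons.
Glu: 2 codons.
Lys: 2 codons.
Pro: 4 codons.
Met: 1 codon.
Trp: 1 codon.
6 × 2 × 2 × 4 × 1 × 1 = 96.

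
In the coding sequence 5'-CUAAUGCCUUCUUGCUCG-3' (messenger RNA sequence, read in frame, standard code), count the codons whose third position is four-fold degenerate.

4

Codon 1 CUA (Leu): third position 4-fold.
Codon 2 AUG (Met): third position 1-fold.
Codon 3 CCU (Pro): third position 4-fold.
Codon 4 UCU (Ser): third position 4-fold.
Codon 5 UGC (Cys): third position 2-fold.
Codon 6 UCG (Ser): third position 4-fold.
Four-fold degenerate third positions: 4.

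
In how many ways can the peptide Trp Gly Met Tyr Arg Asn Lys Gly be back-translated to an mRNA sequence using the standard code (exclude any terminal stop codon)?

768

Trp: 1 codon.
Gly: 4 codons.
Met: 1 codon.
Tyr: 2 codons.
Arg: 6 codons.
Asn: 2 codons.
Lys: 2 codons.
Gly: 4 codons.
1 × 4 × 1 × 2 × 6 × 2 × 2 × 4 = 768.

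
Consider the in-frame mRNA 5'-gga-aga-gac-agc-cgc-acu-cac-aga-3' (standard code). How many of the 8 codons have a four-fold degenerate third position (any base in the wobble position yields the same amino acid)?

Codon 1 GGA (Gly): third position 4-fold.
Codon 2 AGA (Arg): third position 2-fold.
Codon 3 GAC (Asp): third position 2-fold.
Codon 4 AGC (Ser): third position 2-fold.
Codon 5 CGC (Arg): third position 4-fold.
Codon 6 ACU (Thr): third position 4-fold.
Codon 7 CAC (His): third position 2-fold.
Codon 8 AGA (Arg): third position 2-fold.
Four-fold degenerate third positions: 3.

3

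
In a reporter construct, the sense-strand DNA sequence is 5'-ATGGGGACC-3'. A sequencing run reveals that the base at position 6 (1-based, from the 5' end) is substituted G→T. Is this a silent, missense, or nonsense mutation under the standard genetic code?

silent

Position 6 falls in codon 2: GGG → Gly.
After the substitution the codon is GGT → Gly.
Both encode Gly, so the change is synonymous.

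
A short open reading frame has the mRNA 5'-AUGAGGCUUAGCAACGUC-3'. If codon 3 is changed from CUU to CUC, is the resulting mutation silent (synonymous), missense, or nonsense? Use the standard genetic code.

Position 9 falls in codon 3: CUU → Leu.
After the substitution the codon is CUC → Leu.
Both encode Leu, so the change is synonymous.

silent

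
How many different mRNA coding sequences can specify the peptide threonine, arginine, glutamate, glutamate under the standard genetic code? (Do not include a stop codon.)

Thr: 4 codons.
Arg: 6 codons.
Glu: 2 codons.
Glu: 2 codons.
4 × 6 × 2 × 2 = 96.

96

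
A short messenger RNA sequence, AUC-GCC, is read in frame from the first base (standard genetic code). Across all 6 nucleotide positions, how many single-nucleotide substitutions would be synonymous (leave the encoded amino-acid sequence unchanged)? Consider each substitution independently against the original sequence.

Codon 1 (AUC, Ile): 2 synonymous substitutions.
Codon 2 (GCC, Ala): 3 synonymous substitutions.
Total: 2 + 3 = 5.

5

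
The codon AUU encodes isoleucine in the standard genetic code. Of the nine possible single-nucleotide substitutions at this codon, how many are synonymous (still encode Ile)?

2

Position 1: none → 0 synonymous.
Position 2: none → 0 synonymous.
Position 3: AUC, AUA → 2 synonymous.
Total: 0 + 0 + 2 = 2.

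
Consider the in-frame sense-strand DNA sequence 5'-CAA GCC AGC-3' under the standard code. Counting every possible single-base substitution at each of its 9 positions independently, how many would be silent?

5

Codon 1 (CAA, Gln): 1 synonymous substitution.
Codon 2 (GCC, Ala): 3 synonymous substitutions.
Codon 3 (AGC, Ser): 1 synonymous substitution.
Total: 1 + 3 + 1 = 5.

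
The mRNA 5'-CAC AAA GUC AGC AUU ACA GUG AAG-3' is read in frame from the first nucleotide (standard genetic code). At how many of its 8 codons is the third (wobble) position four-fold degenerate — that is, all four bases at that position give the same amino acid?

Codon 1 CAC (His): third position 2-fold.
Codon 2 AAA (Lys): third position 2-fold.
Codon 3 GUC (Val): third position 4-fold.
Codon 4 AGC (Ser): third position 2-fold.
Codon 5 AUU (Ile): third position 3-fold.
Codon 6 ACA (Thr): third position 4-fold.
Codon 7 GUG (Val): third position 4-fold.
Codon 8 AAG (Lys): third position 2-fold.
Four-fold degenerate third positions: 3.

3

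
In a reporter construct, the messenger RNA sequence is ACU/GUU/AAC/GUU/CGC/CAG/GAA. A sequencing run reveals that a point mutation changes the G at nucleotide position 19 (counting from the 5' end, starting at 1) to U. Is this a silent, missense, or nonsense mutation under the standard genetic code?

nonsense

Position 19 falls in codon 7: GAA → Glu.
After the substitution the codon is UAA → Stop.
The new codon is a stop codon, so this is a nonsense mutation.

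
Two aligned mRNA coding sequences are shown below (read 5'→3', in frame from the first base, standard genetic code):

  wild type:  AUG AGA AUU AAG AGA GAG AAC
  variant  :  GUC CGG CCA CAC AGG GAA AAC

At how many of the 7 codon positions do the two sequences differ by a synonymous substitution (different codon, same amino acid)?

3

Codon 1: AUG Met / GUC Val — nonsynonymous.
Codon 2: AGA Arg / CGG Arg — synonymous.
Codon 3: AUU Ile / CCA Pro — nonsynonymous.
Codon 4: AAG Lys / CAC His — nonsynonymous.
Codon 5: AGA Arg / AGG Arg — synonymous.
Codon 6: GAG Glu / GAA Glu — synonymous.
Codon 7: AAC Asn / AAC Asn — identical.
Synonymous differences: 3.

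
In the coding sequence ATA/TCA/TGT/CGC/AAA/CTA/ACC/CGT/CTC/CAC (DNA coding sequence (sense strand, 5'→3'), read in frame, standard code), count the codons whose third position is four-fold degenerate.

Codon 1 ATA (Ile): third position 3-fold.
Codon 2 TCA (Ser): third position 4-fold.
Codon 3 TGT (Cys): third position 2-fold.
Codon 4 CGC (Arg): third position 4-fold.
Codon 5 AAA (Lys): third position 2-fold.
Codon 6 CTA (Leu): third position 4-fold.
Codon 7 ACC (Thr): third position 4-fold.
Codon 8 CGT (Arg): third position 4-fold.
Codon 9 CTC (Leu): third position 4-fold.
Codon 10 CAC (His): third position 2-fold.
Four-fold degenerate third positions: 6.

6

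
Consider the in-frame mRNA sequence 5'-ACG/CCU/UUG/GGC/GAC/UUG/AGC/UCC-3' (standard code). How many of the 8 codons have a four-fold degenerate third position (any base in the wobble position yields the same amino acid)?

Codon 1 ACG (Thr): third position 4-fold.
Codon 2 CCU (Pro): third position 4-fold.
Codon 3 UUG (Leu): third position 2-fold.
Codon 4 GGC (Gly): third position 4-fold.
Codon 5 GAC (Asp): third position 2-fold.
Codon 6 UUG (Leu): third position 2-fold.
Codon 7 AGC (Ser): third position 2-fold.
Codon 8 UCC (Ser): third position 4-fold.
Four-fold degenerate third positions: 4.

4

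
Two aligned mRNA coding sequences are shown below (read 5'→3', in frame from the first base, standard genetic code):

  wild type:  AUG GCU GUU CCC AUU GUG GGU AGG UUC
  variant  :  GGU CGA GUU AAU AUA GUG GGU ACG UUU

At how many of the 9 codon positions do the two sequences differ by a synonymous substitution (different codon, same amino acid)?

2

Codon 1: AUG Met / GGU Gly — nonsynonymous.
Codon 2: GCU Ala / CGA Arg — nonsynonymous.
Codon 3: GUU Val / GUU Val — identical.
Codon 4: CCC Pro / AAU Asn — nonsynonymous.
Codon 5: AUU Ile / AUA Ile — synonymous.
Codon 6: GUG Val / GUG Val — identical.
Codon 7: GGU Gly / GGU Gly — identical.
Codon 8: AGG Arg / ACG Thr — nonsynonymous.
Codon 9: UUC Phe / UUU Phe — synonymous.
Synonymous differences: 2.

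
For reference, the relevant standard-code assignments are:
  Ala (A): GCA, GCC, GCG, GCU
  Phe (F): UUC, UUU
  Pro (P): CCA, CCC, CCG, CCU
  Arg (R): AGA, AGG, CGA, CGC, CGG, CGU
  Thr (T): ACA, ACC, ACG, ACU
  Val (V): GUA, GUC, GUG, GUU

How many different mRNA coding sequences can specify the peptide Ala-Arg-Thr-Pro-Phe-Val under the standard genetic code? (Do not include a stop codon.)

3072

Ala: 4 codons.
Arg: 6 codons.
Thr: 4 codons.
Pro: 4 codons.
Phe: 2 codons.
Val: 4 codons.
4 × 6 × 4 × 4 × 2 × 4 = 3072.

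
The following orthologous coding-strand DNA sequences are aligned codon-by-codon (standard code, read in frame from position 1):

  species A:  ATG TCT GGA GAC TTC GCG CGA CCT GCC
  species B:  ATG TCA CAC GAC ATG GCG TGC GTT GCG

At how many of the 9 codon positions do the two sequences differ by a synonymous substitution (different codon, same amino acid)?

2

Codon 1: ATG Met / ATG Met — identical.
Codon 2: TCT Ser / TCA Ser — synonymous.
Codon 3: GGA Gly / CAC His — nonsynonymous.
Codon 4: GAC Asp / GAC Asp — identical.
Codon 5: TTC Phe / ATG Met — nonsynonymous.
Codon 6: GCG Ala / GCG Ala — identical.
Codon 7: CGA Arg / TGC Cys — nonsynonymous.
Codon 8: CCT Pro / GTT Val — nonsynonymous.
Codon 9: GCC Ala / GCG Ala — synonymous.
Synonymous differences: 2.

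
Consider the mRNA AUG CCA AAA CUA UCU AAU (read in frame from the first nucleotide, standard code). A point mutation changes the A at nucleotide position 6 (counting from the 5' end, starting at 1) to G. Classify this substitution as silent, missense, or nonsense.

silent

Position 6 falls in codon 2: CCA → Pro.
After the substitution the codon is CCG → Pro.
Both encode Pro, so the change is synonymous.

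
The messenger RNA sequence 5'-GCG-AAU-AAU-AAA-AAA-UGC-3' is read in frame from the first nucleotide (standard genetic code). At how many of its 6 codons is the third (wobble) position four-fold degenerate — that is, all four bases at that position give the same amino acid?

Codon 1 GCG (Ala): third position 4-fold.
Codon 2 AAU (Asn): third position 2-fold.
Codon 3 AAU (Asn): third position 2-fold.
Codon 4 AAA (Lys): third position 2-fold.
Codon 5 AAA (Lys): third position 2-fold.
Codon 6 UGC (Cys): third position 2-fold.
Four-fold degenerate third positions: 1.

1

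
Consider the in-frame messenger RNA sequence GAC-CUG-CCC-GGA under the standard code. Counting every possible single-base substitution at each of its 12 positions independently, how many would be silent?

Codon 1 (GAC, Asp): 1 synonymous substitution.
Codon 2 (CUG, Leu): 4 synonymous substitutions.
Codon 3 (CCC, Pro): 3 synonymous substitutions.
Codon 4 (GGA, Gly): 3 synonymous substitutions.
Total: 1 + 4 + 3 + 3 = 11.

11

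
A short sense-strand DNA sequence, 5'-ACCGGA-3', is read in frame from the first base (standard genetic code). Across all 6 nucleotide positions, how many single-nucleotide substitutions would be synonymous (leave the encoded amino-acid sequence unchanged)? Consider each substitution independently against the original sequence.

Codon 1 (ACC, Thr): 3 synonymous substitutions.
Codon 2 (GGA, Gly): 3 synonymous substitutions.
Total: 3 + 3 = 6.

6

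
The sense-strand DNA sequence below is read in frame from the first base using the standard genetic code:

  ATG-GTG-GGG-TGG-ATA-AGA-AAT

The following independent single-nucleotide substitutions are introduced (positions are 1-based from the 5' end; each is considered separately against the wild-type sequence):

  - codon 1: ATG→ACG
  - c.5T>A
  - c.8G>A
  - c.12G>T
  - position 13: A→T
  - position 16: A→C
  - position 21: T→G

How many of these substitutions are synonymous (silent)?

1

Codon 1: ATG (Met) → ACG (Thr) — missense.
Codon 2: GTG (Val) → GAG (Glu) — missense.
Codon 3: GGG (Gly) → GAG (Glu) — missense.
Codon 4: TGG (Trp) → TGT (Cys) — missense.
Codon 5: ATA (Ile) → TTA (Leu) — missense.
Codon 6: AGA (Arg) → CGA (Arg) — synonymous.
Codon 7: AAT (Asn) → AAG (Lys) — missense.
Synonymous: 1 of 7.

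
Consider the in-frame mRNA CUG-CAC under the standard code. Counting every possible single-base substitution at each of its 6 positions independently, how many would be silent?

5

Codon 1 (CUG, Leu): 4 synonymous substitutions.
Codon 2 (CAC, His): 1 synonymous substitution.
Total: 4 + 1 = 5.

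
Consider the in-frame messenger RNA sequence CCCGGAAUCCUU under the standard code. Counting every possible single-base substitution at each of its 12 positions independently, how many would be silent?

11

Codon 1 (CCC, Pro): 3 synonymous substitutions.
Codon 2 (GGA, Gly): 3 synonymous substitutions.
Codon 3 (AUC, Ile): 2 synonymous substitutions.
Codon 4 (CUU, Leu): 3 synonymous substitutions.
Total: 3 + 3 + 2 + 3 = 11.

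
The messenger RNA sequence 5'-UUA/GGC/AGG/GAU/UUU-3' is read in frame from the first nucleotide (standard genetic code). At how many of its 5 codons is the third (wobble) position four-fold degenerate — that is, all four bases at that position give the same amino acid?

1

Codon 1 UUA (Leu): third position 2-fold.
Codon 2 GGC (Gly): third position 4-fold.
Codon 3 AGG (Arg): third position 2-fold.
Codon 4 GAU (Asp): third position 2-fold.
Codon 5 UUU (Phe): third position 2-fold.
Four-fold degenerate third positions: 1.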